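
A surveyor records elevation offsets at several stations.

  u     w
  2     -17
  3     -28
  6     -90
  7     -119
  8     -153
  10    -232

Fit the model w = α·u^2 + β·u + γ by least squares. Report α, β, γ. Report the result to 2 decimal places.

α = -2.15, β = -1.16, γ = -5.70

AᵀA·[α, β, γ]ᵀ = Aᵀw reads: 17890·α + 2106·β + 262·γ = -42383;  2106·α + 262·β + 36·γ = -5035;  262·α + 36·β + 6·γ = -639.
Row-reducing yields α = -37119/17270, β = -9997/8635, γ = -4474/785.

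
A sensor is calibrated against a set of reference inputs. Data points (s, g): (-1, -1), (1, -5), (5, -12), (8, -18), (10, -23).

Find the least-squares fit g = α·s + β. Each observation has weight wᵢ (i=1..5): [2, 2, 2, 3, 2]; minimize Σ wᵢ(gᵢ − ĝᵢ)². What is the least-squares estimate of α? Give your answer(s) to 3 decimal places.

α = -1.948

Sums needed: Σwᵢ·s·s = 446, Σwᵢ·s = 54, Σwᵢ·1 = 11.
Right-hand side: Σwᵢ·s·g = -1020, Σwᵢ·g = -136.
Eliminating β: 11·(row 1) − 54·(row 2) gives 1990·α = 11·(-1020) − 54·(-136) = -3876, so α = -1938/995.
Then β = ((-136) − 54·(-1938/995))/11 = -2788/995.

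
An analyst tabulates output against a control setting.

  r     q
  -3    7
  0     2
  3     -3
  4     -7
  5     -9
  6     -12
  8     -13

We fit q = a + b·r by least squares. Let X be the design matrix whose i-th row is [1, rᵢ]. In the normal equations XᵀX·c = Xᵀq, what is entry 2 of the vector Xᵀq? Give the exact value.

-279

Entry 2 ↔ basis r, so (Xᵀq)_{2} = Σᵢ (r)·qᵢ = (-3)·(7) + (0)·(2) + (3)·(-3) + (4)·(-7) + (5)·(-9) + (6)·(-12) + (8)·(-13) = -279.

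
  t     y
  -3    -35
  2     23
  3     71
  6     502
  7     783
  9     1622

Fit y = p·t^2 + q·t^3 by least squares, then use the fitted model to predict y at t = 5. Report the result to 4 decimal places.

XᵀX·[p, q]ᵀ = Xᵀy reads: 10436·p + 83664·q = 188237;  83664·p + 697268·q = 1562485.
det = 10436·697268 − 83664² = 277023952.
p = (188237·697268 − 83664·1562485)/277023952 = 131972869/69255988; q = (10436·1562485 − 83664·188237)/277023952 = 139358273/69255988.
At t = 5: ŷ = (131972869/69255988)·(25) + (139358273/69255988)·(125) = 10359552925/34627994.

ŷ = 299.1670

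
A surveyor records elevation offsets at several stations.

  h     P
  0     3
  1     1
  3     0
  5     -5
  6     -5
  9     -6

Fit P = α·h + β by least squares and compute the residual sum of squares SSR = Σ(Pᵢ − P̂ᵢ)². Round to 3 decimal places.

Setting ∂/∂α … = 0 gives: 152·α + 24·β = -108;  24·α + 6·β = -12.
(Σh·h = 152, Σh = 24, Σ1 = 6, Σh·P = -108, ΣP = -12.)
Eliminating β: 6·(row 1) − 24·(row 2) gives 336·α = 6·(-108) − 24·(-12) = -360, so α = -15/14.
Then β = ((-12) − 24·(-15/14))/6 = 16/7.
Residuals: 5/7, -3/14, 13/14, -27/14, -6/7, 19/14; SSR = 54/7.

SSR = 7.714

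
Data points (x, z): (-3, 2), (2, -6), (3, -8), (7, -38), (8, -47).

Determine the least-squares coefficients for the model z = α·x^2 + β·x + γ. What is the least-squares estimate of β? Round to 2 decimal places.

β = -1.87

AᵀA·[α, β, γ]ᵀ = Aᵀz reads: 6675·α + 863·β + 135·γ = -4948;  863·α + 135·β + 17·γ = -684;  135·α + 17·β + 5·γ = -97.
Inverting the 3×3 Gram matrix, [α, β, γ]ᵀ = [-18351/35350, -131/70, 17307/17675]ᵀ.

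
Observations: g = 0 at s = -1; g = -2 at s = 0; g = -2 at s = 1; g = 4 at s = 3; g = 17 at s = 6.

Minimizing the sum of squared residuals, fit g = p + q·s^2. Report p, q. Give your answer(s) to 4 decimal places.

p = -1.4765, q = 0.5188

Normal-equation sums: Σ1 = 5, Σs^2 = 47, Σs^2·s^2 = 1379.
For Xᵀg: Σg = 17, Σs^2·g = 646.
Normal equations: [[5, 47]; [47, 1379]]·[p, q]ᵀ = [17, 646]ᵀ.
Determinant 5·1379 − 47² = 4686.
p = (17·1379 − 47·646)/4686 = -629/426; q = (5·646 − 47·17)/4686 = 221/426.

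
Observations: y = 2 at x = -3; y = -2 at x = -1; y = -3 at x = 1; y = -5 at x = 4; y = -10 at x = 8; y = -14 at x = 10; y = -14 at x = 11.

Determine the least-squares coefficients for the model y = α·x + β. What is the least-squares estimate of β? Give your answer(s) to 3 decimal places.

β = -1.808

Sums needed: Σx·x = 312, Σx = 30, Σ1 = 7.
Moment sums: Σx·y = -401, Σy = -46.
Determinant 312·7 − 30² = 1284.
α = ((-401)·7 − 30·(-46))/1284 = -1427/1284; β = (312·(-46) − 30·(-401))/1284 = -387/214.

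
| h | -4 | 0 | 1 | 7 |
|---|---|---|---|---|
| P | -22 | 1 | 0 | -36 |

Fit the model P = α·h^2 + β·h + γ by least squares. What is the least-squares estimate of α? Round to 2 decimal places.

Compute the Gram sums: Σh^2·h^2 = 2658, Σh^2·h = 280, Σh^2 = 66, Σh·h = 66, Σh = 4, Σ1 = 4.
Moment sums: Σh^2·P = -2116, Σh·P = -164, ΣP = -57.
Normal equations: [[2658, 280, 66]; [280, 66, 4]; [66, 4, 4]]·[α, β, γ]ᵀ = [-2116, -164, -57]ᵀ.
Inverting the 3×3 Gram matrix, [α, β, γ]ᵀ = [-49983/51482, 41837/25741, 7427/51482]ᵀ.

α = -0.97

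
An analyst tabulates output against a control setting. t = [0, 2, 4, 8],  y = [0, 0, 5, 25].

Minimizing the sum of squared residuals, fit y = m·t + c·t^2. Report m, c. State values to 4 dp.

m = -0.7797, c = 0.4889

Compute the Gram sums: Σt·t = 84, Σt·t^2 = 584, Σt^2·t^2 = 4368.
Moment sums: Σt·y = 220, Σt^2·y = 1680.
Normal equations: [[84, 584]; [584, 4368]]·[m, c]ᵀ = [220, 1680]ᵀ.
Eliminating c: 4368·(row 1) − 584·(row 2) gives 25856·m = 4368·220 − 584·1680 = -20160, so m = -315/404.
Then c = (1680 − 584·(-315/404))/4368 = 395/808.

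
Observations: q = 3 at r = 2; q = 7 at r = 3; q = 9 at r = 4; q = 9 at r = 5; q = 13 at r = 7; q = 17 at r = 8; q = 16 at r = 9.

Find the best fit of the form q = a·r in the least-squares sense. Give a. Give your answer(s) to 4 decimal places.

a = 1.9315

AᵀA·[a]ᵀ = Aᵀq reads: 248·a = 479.
Hence a = 479 / 248 ≈ 1.93145.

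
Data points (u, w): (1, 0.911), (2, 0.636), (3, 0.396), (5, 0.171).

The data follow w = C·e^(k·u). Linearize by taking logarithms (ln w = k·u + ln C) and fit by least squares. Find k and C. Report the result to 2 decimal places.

Let Y = ln w. Fitting Y = k·u + ln C by least squares:
Σu = 11.0000, Σ(u)² = 39.0000, Σln w = -3.2382, Σu·ln w = -12.6078.
Equations: 39.0000·k + 11.0000·ln C = -12.6078;  11.0000·k + 4·ln C = -3.2382.
Slope k = (n·Σu·ln w − Σu·Σln w)/(n·Σ(u)² − (Σu)²) = (4·-12.6078 − 11.0000·-3.2382)/35.0000 = -0.42317; ln C = (Σln w − k·Σu)/n = 0.35417, so C = exp(0.35417) = 1.42500.

k = -0.42, C = 1.42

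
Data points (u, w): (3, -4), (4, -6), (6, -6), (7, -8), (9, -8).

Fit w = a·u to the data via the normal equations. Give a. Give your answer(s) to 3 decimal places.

Normal-equation sums: Σu·u = 191.
For Mᵀw: Σu·w = -200.
MᵀM·[a]ᵀ = Mᵀw becomes [[191]]·[a]ᵀ = [-200]ᵀ.
Hence a = -200 / 191 ≈ -1.04712.

a = -1.047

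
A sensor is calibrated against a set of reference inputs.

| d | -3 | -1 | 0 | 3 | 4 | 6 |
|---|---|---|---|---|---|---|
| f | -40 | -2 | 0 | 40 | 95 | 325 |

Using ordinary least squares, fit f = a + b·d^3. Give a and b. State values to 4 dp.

Normal-equation sums: Σ1 = 6, Σd^3 = 279, Σd^3·d^3 = 52211.
Right-hand side: Σf = 418, Σd^3·f = 78442.
Normal equations: [[6, 279]; [279, 52211]]·[a, b]ᵀ = [418, 78442]ᵀ.
Eliminating b: 52211·(row 1) − 279·(row 2) gives 235425·a = 52211·418 − 279·78442 = -61120, so a = -12224/47085.
Then b = (78442 − 279·(-12224/47085))/52211 = 23602/15695.

a = -0.2596, b = 1.5038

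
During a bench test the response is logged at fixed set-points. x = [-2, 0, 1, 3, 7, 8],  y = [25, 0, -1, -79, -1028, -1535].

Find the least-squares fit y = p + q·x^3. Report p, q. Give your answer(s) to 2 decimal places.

From the data, Σ1 = 6, Σx^3 = 875, Σx^3·x^3 = 380587.
Moment sums: Σy = -2618, Σx^3·y = -1140858.
So MᵀM·[p, q]ᵀ = Mᵀy: [[6, 875]; [875, 380587]]·[p, q]ᵀ = [-2618, -1140858]ᵀ.
Δ = 6·380587 − 875² = 1517897.
p = ((-2618)·380587 − 875·(-1140858))/1517897 = 1873984/1517897; q = (6·(-1140858) − 875·(-2618))/1517897 = -4554398/1517897.

p = 1.23, q = -3.00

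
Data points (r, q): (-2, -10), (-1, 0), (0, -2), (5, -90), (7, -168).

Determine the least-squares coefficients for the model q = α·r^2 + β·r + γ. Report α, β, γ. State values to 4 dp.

Normal-equation sums: Σr^2·r^2 = 3043, Σr^2·r = 459, Σr^2 = 79, Σr·r = 79, Σr = 9, Σ1 = 5.
Right-hand side: Σr^2·q = -10522, Σr·q = -1606, Σq = -270.
Inverting the 3×3 Gram matrix, [α, β, γ]ᵀ = [-47576/15439, -35344/15439, -18386/15439]ᵀ.

α = -3.0815, β = -2.2893, γ = -1.1909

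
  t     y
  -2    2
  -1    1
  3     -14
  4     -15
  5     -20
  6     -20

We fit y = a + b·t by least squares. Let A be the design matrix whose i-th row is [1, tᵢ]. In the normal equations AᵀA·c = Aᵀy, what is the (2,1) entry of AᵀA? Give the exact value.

15

Row 2 ↔ basis t, column 1 ↔ basis 1, so (AᵀA)_{2,1} = Σᵢ t = (-2)·(1) + (-1)·(1) + (3)·(1) + (4)·(1) + (5)·(1) + (6)·(1) = 15.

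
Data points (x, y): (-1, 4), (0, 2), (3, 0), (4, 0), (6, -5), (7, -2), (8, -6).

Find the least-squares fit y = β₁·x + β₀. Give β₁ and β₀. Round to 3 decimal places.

The normal system AᵀA·[β₁, β₀]ᵀ = Aᵀy is [[175, 27]; [27, 7]]·[β₁, β₀]ᵀ = [-96, -7]ᵀ.
Eliminating β₀: 7·(row 1) − 27·(row 2) gives 496·β₁ = 7·(-96) − 27·(-7) = -483, so β₁ = -483/496.
Then β₀ = ((-7) − 27·(-483/496))/7 = 1367/496.

β₁ = -0.974, β₀ = 2.756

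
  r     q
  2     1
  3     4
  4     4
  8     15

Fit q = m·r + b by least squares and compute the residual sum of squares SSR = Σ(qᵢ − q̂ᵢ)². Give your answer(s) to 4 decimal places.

With design matrix M, MᵀM = [[93, 17]; [17, 4]] and Mᵀq = [150, 24]ᵀ.
Eliminating b: 4·(row 1) − 17·(row 2) gives 83·m = 4·150 − 17·24 = 192, so m = 192/83.
Then b = (24 − 17·(192/83))/4 = -318/83.
Residuals: 17/83, 74/83, -118/83, 27/83; SSR = 246/83.

SSR = 2.9639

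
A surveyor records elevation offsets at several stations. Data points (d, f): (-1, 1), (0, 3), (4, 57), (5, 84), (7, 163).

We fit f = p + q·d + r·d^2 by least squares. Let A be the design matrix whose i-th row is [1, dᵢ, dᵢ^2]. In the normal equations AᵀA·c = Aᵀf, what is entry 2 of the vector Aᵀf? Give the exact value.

1788

Entry 2 ↔ basis d, so (Aᵀf)_{2} = Σᵢ (d)·fᵢ = (-1)·(1) + (0)·(3) + (4)·(57) + (5)·(84) + (7)·(163) = 1788.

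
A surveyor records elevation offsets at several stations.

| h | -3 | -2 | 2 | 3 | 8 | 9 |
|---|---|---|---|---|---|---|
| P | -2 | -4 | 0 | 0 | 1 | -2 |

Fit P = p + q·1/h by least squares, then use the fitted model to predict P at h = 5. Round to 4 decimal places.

Normal-equation sums: Σ1 = 6, Σ1/h = 17/72, Σ1/h·1/h = 3889/5184.
For AᵀP: ΣP = -7, Σ1/h·P = 185/72.
Normal equations: [[6, 17/72]; [17/72, 3889/5184]]·[p, q]ᵀ = [-7, 185/72]ᵀ.
det = 6·(3889/5184) − (17/72)² = 23045/5184.
p = ((-7)·(3889/5184) − (17/72)·(185/72))/(23045/5184) = -30368/23045; q = (6·(185/72) − (17/72)·(-7))/(23045/5184) = 88488/23045.
At h = 5: P̂ = (-30368/23045)·(1) + (88488/23045)·(1/5) = -63352/115225.

P̂ = -0.5498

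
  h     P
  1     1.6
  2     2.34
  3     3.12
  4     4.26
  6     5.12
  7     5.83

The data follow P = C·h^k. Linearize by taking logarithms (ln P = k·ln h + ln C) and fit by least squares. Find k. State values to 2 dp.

k = 0.68

Let Y = ln P. Fitting Y = k·ln h + ln C by least squares:
Σln h = 6.9157, Σ(ln h)² = 10.6062, Σln P = 7.3034, Σln h·ln P = 10.2053.
Equations: 10.6062·k + 6.9157·ln C = 10.2053;  6.9157·k + 6·ln C = 7.3034.
Solving (det = 15.8099): k = 0.67828, ln C = 0.43544.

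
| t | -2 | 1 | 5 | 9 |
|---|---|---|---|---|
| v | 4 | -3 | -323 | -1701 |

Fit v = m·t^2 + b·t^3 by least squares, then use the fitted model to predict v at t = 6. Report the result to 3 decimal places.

Compute the Gram sums: Σt^2·t^2 = 7203, Σt^2·t^3 = 62143, Σt^3·t^3 = 547131.
Moment sums: Σt^2·v = -145843, Σt^3·v = -1280439.
So MᵀM·[m, b]ᵀ = Mᵀv: [[7203, 62143]; [62143, 547131]]·[m, b]ᵀ = [-145843, -1280439]ᵀ.
Δ = 7203·547131 − 62143² = 79232144.
m = ((-145843)·547131 − 62143·(-1280439))/79232144 = -28113207/9904018; b = (7203·(-1280439) − 62143·(-145843))/79232144 = -19985071/9904018.
At t = 6: v̂ = (-28113207/9904018)·(36) + (-19985071/9904018)·(216) = -2664425394/4952009.

v̂ = -538.049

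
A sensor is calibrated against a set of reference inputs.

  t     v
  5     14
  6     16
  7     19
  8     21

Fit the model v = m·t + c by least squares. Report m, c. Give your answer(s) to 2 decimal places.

Setting ∂/∂m … = 0 gives: 174·m + 26·c = 467;  26·m + 4·c = 70.
Eliminating c: 4·(row 1) − 26·(row 2) gives 20·m = 4·467 − 26·70 = 48, so m = 12/5.
Then c = (70 − 26·(12/5))/4 = 19/10.

m = 2.40, c = 1.90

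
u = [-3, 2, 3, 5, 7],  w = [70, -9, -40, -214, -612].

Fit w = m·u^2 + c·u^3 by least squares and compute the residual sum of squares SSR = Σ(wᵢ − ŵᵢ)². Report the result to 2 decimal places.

SSR = 6.98

The normal system MᵀM·[m, c]ᵀ = Mᵀw is [[3204, 19964]; [19964, 134796]]·[m, c]ᵀ = [-35104, -239708]ᵀ.
Δ = 3204·134796 − 19964² = 33325088.
m = ((-35104)·134796 − 19964·(-239708))/33325088 = 3353233/2082818; c = (3204·(-239708) − 19964·(-35104))/33325088 = -4200511/2082818.
Residuals: 1102183/1041409, 722897/1041409, -39010/1041409, -2245001/1041409, 891120/1041409; SSR = 7271911/1041409.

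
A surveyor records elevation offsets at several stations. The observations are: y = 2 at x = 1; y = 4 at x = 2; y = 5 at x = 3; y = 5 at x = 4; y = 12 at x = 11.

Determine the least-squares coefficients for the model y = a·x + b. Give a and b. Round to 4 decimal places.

a = 0.9459, b = 1.6274

From the data, Σx·x = 151, Σx = 21, Σ1 = 5.
And Σx·y = 177, Σy = 28.
So AᵀA·[a, b]ᵀ = Aᵀy: [[151, 21]; [21, 5]]·[a, b]ᵀ = [177, 28]ᵀ.
Δ = 151·5 − 21² = 314.
a = (177·5 − 21·28)/314 = 297/314; b = (151·28 − 21·177)/314 = 511/314.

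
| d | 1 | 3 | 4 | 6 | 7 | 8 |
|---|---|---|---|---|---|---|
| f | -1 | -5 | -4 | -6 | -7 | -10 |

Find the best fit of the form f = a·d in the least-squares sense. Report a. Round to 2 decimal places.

The normal system MᵀM·[a]ᵀ = Mᵀf is [[175]]·[a]ᵀ = [-197]ᵀ.
Hence a = -197 / 175 ≈ -1.12571.

a = -1.13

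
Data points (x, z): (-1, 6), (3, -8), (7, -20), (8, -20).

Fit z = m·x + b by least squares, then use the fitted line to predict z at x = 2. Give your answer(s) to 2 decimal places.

The normal system MᵀM·[m, b]ᵀ = Mᵀz is [[123, 17]; [17, 4]]·[m, b]ᵀ = [-330, -42]ᵀ.
det = 123·4 − 17² = 203.
m = ((-330)·4 − 17·(-42))/203 = -606/203; b = (123·(-42) − 17·(-330))/203 = 444/203.
At x = 2: ẑ = (-606/203)·(2) + (444/203)·(1) = -768/203.

ẑ = -3.78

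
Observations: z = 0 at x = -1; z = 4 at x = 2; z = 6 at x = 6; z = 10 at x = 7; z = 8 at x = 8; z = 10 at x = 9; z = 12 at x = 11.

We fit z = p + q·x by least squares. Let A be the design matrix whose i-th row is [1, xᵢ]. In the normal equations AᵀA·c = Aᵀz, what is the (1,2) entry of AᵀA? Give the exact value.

Row 1 ↔ basis 1, column 2 ↔ basis x, so (AᵀA)_{1,2} = Σᵢ x = (1)·(-1) + (1)·(2) + (1)·(6) + (1)·(7) + (1)·(8) + (1)·(9) + (1)·(11) = 42.

42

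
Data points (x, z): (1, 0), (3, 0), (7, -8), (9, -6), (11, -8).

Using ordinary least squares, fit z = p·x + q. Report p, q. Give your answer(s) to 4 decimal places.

p = -0.8953, q = 1.1512

With design matrix A, AᵀA = [[261, 31]; [31, 5]] and Aᵀz = [-198, -22]ᵀ.
Determinant 261·5 − 31² = 344.
p = ((-198)·5 − 31·(-22))/344 = -77/86; q = (261·(-22) − 31·(-198))/344 = 99/86.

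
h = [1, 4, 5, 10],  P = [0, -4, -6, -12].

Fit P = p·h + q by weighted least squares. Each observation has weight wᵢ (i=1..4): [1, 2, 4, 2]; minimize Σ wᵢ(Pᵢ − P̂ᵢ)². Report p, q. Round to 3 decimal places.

p = -1.315, q = 0.940

The normal equations are: 333·p + 49·q = -392;  49·p + 9·q = -56.
Eliminating q: 9·(row 1) − 49·(row 2) gives 596·p = 9·(-392) − 49·(-56) = -784, so p = -196/149.
Then q = ((-56) − 49·(-196/149))/9 = 140/149.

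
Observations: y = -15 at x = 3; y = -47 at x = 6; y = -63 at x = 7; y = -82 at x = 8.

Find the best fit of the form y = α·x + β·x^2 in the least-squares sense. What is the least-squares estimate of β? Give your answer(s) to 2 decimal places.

β = -1.09

The normal system AᵀA·[α, β]ᵀ = Aᵀy is [[158, 1098]; [1098, 7874]]·[α, β]ᵀ = [-1424, -10162]ᵀ.
Eliminating β: 7874·(row 1) − 1098·(row 2) gives 38488·α = 7874·(-1424) − 1098·(-10162) = -54700, so α = -13675/9622.
Then β = ((-10162) − 1098·(-13675/9622))/7874 = -10511/9622.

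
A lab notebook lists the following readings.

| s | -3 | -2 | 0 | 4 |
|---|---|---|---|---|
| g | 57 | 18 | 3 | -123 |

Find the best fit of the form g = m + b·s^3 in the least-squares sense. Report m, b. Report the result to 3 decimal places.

With design matrix M, MᵀM = [[4, 29]; [29, 4889]] and Mᵀg = [-45, -9555]ᵀ.
Determinant 4·4889 − 29² = 18715.
m = ((-45)·4889 − 29·(-9555))/18715 = 11418/3743; b = (4·(-9555) − 29·(-45))/18715 = -7383/3743.

m = 3.050, b = -1.972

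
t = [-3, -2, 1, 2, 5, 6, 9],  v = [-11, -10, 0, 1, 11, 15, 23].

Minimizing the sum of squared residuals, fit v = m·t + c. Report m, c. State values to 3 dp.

m = 2.923, c = -3.374

Setting ∂/∂m … = 0 gives: 160·m + 18·c = 407;  18·m + 7·c = 29.
(Σt·t = 160, Σt = 18, Σ1 = 7, Σt·v = 407, Σv = 29.)
Δ = 160·7 − 18² = 796.
m = (407·7 − 18·29)/796 = 2327/796; c = (160·29 − 18·407)/796 = -1343/398.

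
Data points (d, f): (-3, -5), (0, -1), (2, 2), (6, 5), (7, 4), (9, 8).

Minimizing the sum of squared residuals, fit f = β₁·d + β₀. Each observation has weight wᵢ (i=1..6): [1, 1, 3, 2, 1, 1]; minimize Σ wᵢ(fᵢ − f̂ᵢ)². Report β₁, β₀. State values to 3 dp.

Compute the Gram sums: Σwᵢ·d·d = 223, Σwᵢ·d = 31, Σwᵢ·1 = 9.
Moment sums: Σwᵢ·d·f = 187, Σwᵢ·f = 22.
Normal equations: [[223, 31]; [31, 9]]·[β₁, β₀]ᵀ = [187, 22]ᵀ.
Eliminating β₀: 9·(row 1) − 31·(row 2) gives 1046·β₁ = 9·187 − 31·22 = 1001, so β₁ = 1001/1046.
Then β₀ = (22 − 31·(1001/1046))/9 = -891/1046.

β₁ = 0.957, β₀ = -0.852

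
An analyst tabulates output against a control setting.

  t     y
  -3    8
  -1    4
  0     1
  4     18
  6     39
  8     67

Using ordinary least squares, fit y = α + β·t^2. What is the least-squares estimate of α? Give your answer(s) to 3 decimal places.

From the data, Σ1 = 6, Σt^2 = 126, Σt^2·t^2 = 5730.
And Σy = 137, Σt^2·y = 6056.
Eliminating β: 5730·(row 1) − 126·(row 2) gives 18504·α = 5730·137 − 126·6056 = 21954, so α = 3659/3084.
Then β = (6056 − 126·(3659/3084))/5730 = 3179/3084.

α = 1.186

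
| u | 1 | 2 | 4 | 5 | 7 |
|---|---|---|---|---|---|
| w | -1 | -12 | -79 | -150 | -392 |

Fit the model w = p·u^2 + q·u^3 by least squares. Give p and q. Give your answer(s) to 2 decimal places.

p = -0.92, q = -1.01

The normal equations are: 3299·p + 20989·q = -24271;  20989·p + 137435·q = -158359.
det = 3299·137435 − 20989² = 12859944.
p = ((-24271)·137435 − 20989·(-158359))/12859944 = -5943917/6429972; q = (3299·(-158359) − 20989·(-24271))/12859944 = -6501161/6429972.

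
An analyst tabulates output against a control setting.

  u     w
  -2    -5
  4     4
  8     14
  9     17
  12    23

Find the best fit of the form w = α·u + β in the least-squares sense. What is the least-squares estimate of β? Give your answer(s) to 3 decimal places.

The normal system XᵀX·[α, β]ᵀ = Xᵀw is [[309, 31]; [31, 5]]·[α, β]ᵀ = [567, 53]ᵀ.
det = 309·5 − 31² = 584.
α = (567·5 − 31·53)/584 = 149/73; β = (309·53 − 31·567)/584 = -150/73.

β = -2.055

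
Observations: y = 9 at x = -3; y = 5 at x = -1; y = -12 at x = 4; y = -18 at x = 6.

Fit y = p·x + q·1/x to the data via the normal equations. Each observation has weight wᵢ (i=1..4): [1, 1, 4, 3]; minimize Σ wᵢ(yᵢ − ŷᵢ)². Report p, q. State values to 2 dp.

p = -2.92, q = -1.90

The normal system AᵀWA·[p, q]ᵀ = AᵀWy is [[182, 9]; [9, 13/9]]·[p, q]ᵀ = [-548, -29]ᵀ.
det = 182·(13/9) − 9² = 1637/9.
p = ((-548)·(13/9) − 9·(-29))/(1637/9) = -4775/1637; q = (182·(-29) − 9·(-548))/(1637/9) = -3114/1637.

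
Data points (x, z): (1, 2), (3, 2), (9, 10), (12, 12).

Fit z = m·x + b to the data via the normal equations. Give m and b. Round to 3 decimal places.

Forming MᵀM = [[235, 25]; [25, 4]] and Mᵀz = [242, 26]ᵀ gives MᵀM·[m, b]ᵀ = Mᵀz.
Eliminating b: 4·(row 1) − 25·(row 2) gives 315·m = 4·242 − 25·26 = 318, so m = 106/105.
Then b = (26 − 25·(106/105))/4 = 4/21.

m = 1.010, b = 0.190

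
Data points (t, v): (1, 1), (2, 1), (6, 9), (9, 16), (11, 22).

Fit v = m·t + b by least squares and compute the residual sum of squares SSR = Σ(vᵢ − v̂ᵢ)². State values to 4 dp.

SSR = 5.6684

Compute the Gram sums: Σt·t = 243, Σt = 29, Σ1 = 5.
Right-hand side: Σt·v = 443, Σv = 49.
MᵀM·[m, b]ᵀ = Mᵀv becomes [[243, 29]; [29, 5]]·[m, b]ᵀ = [443, 49]ᵀ.
Eliminating b: 5·(row 1) − 29·(row 2) gives 374·m = 5·443 − 29·49 = 794, so m = 397/187.
Then b = (49 − 29·(397/187))/5 = -470/187.
Residuals: 260/187, -137/187, -229/187, -111/187, 217/187; SSR = 1060/187.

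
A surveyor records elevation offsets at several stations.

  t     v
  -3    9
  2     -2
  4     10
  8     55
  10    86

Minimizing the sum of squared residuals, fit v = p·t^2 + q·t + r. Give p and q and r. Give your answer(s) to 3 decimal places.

Normal-equation sums: Σt^2·t^2 = 14449, Σt^2·t = 1557, Σt^2 = 193, Σt·t = 193, Σt = 21, Σ1 = 5.
For Aᵀv: Σt^2·v = 12353, Σt·v = 1309, Σv = 158.
Normal equations: [[14449, 1557, 193]; [1557, 193, 21]; [193, 21, 5]]·[p, q, r]ᵀ = [12353, 1309, 158]ᵀ.
Solving the 3×3 system (Gaussian elimination) gives p = 108571/110252, q = -47141/55126, r = -310893/110252.

p = 0.985, q = -0.855, r = -2.820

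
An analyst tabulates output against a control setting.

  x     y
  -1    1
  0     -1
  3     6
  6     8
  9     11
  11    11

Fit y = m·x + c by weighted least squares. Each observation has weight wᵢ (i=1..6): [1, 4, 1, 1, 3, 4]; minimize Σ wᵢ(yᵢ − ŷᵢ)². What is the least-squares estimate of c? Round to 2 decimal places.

c = 0.26

Normal-equation sums: Σwᵢ·x·x = 773, Σwᵢ·x = 79, Σwᵢ·1 = 14.
Right-hand side: Σwᵢ·x·y = 846, Σwᵢ·y = 88.
det = 773·14 − 79² = 4581.
m = (846·14 − 79·88)/4581 = 4892/4581; c = (773·88 − 79·846)/4581 = 1190/4581.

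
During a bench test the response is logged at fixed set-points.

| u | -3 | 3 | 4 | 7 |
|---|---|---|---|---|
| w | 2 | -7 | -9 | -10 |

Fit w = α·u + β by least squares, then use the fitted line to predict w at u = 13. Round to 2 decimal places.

The normal equations are: 83·α + 11·β = -133;  11·α + 4·β = -24.
(Σu·u = 83, Σu = 11, Σ1 = 4, Σu·w = -133, Σw = -24.)
Determinant 83·4 − 11² = 211.
α = ((-133)·4 − 11·(-24))/211 = -268/211; β = (83·(-24) − 11·(-133))/211 = -529/211.
At u = 13: ŵ = (-268/211)·(13) + (-529/211)·(1) = -4013/211.

ŵ = -19.02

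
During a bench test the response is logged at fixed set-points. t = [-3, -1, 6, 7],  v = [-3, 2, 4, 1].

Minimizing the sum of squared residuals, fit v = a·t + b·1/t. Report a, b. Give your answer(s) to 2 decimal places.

a = 0.48, b = -1.81

XᵀX·[a, b]ᵀ = Xᵀv reads: 95·a + 4·b = 38;  4·a + (2045/1764)·b = -4/21.
Δ = 95·(2045/1764) − 4² = 166051/1764.
a = (38·(2045/1764) − 4·(-4/21))/(166051/1764) = 1682/3533; b = (95·(-4/21) − 4·38)/(166051/1764) = -6384/3533.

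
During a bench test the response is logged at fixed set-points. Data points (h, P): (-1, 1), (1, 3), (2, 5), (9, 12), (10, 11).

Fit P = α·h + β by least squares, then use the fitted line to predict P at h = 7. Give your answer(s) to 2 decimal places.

Compute the Gram sums: Σh·h = 187, Σh = 21, Σ1 = 5.
Moment sums: Σh·P = 230, ΣP = 32.
So XᵀX·[α, β]ᵀ = XᵀP: [[187, 21]; [21, 5]]·[α, β]ᵀ = [230, 32]ᵀ.
Δ = 187·5 − 21² = 494.
α = (230·5 − 21·32)/494 = 239/247; β = (187·32 − 21·230)/494 = 577/247.
At h = 7: P̂ = (239/247)·(7) + (577/247)·(1) = 2250/247.

P̂ = 9.11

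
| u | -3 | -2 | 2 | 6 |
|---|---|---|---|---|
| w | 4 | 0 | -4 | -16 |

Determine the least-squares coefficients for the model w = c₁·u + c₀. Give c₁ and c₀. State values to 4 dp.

c₁ = -2.0493, c₀ = -2.4631

With design matrix X, XᵀX = [[53, 3]; [3, 4]] and Xᵀw = [-116, -16]ᵀ.
Eliminating c₀: 4·(row 1) − 3·(row 2) gives 203·c₁ = 4·(-116) − 3·(-16) = -416, so c₁ = -416/203.
Then c₀ = ((-16) − 3·(-416/203))/4 = -500/203.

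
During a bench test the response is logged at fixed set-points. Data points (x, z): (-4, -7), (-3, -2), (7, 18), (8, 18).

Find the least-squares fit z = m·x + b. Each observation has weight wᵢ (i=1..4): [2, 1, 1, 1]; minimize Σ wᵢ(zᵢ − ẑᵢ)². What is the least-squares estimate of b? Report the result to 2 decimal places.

MᵀWM·[m, b]ᵀ = MᵀWz reads: 154·m + 4·b = 332;  4·m + 5·b = 20.
(Σwᵢ·x·x = 154, Σwᵢ·x = 4, Σwᵢ·1 = 5, Σwᵢ·x·z = 332, Σwᵢ·z = 20.)
Δ = 154·5 − 4² = 754.
m = (332·5 − 4·20)/754 = 790/377; b = (154·20 − 4·332)/754 = 876/377.

b = 2.32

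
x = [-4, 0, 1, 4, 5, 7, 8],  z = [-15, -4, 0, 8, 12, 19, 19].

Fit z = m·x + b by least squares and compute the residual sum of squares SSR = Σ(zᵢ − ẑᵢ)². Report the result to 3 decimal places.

SSR = 5.566

The normal system AᵀA·[m, b]ᵀ = Aᵀz is [[171, 21]; [21, 7]]·[m, b]ᵀ = [437, 39]ᵀ.
Eliminating b: 7·(row 1) − 21·(row 2) gives 756·m = 7·437 − 21·39 = 2240, so m = 80/27.
Then b = (39 − 21·(80/27))/7 = -209/63.
Residuals: 32/189, -43/63, 67/189, -101/189, 95/189, 298/189, -262/189; SSR = 1052/189.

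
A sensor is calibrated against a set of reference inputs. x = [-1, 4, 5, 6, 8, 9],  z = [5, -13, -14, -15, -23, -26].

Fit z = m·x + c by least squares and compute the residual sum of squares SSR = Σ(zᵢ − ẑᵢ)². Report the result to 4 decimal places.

SSR = 8.7586

The normal system MᵀM·[m, c]ᵀ = Mᵀz is [[223, 31]; [31, 6]]·[m, c]ᵀ = [-635, -86]ᵀ.
Determinant 223·6 − 31² = 377.
m = ((-635)·6 − 31·(-86))/377 = -88/29; c = (223·(-86) − 31·(-635))/377 = 39/29.
Residuals: 18/29, -64/29, -5/29, 54/29, -2/29, -1/29; SSR = 254/29.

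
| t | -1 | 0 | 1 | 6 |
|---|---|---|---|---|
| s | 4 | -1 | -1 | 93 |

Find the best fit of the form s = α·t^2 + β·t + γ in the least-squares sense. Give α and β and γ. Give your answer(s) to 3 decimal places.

Sums needed: Σt^2·t^2 = 1298, Σt^2·t = 216, Σt^2 = 38, Σt·t = 38, Σt = 6, Σ1 = 4.
And Σt^2·s = 3351, Σt·s = 553, Σs = 95.
Normal equations: [[1298, 216, 38]; [216, 38, 6]; [38, 6, 4]]·[α, β, γ]ᵀ = [3351, 553, 95]ᵀ.
Inverting the 3×3 Gram matrix, [α, β, γ]ᵀ = [5737/1892, -4673/1892, -2557/1892]ᵀ.

α = 3.032, β = -2.470, γ = -1.351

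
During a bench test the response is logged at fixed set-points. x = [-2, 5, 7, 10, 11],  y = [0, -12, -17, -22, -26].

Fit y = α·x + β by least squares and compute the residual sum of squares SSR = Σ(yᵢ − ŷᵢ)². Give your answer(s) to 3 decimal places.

SSR = 3.663

The normal equations are: 299·α + 31·β = -685;  31·α + 5·β = -77.
Δ = 299·5 − 31² = 534.
α = ((-685)·5 − 31·(-77))/534 = -173/89; β = (299·(-77) − 31·(-685))/534 = -298/89.
Residuals: -48/89, 95/89, -4/89, 70/89, -113/89; SSR = 326/89.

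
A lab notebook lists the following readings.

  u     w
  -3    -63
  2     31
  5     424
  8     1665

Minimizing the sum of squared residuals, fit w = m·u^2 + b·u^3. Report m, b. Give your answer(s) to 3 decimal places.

The normal equations are: 4818·m + 35682·b = 116717;  35682·m + 278562·b = 907429.
(Σu^2·u^2 = 4818, Σu^2·u^3 = 35682, Σu^3·u^3 = 278562, Σu^2·w = 116717, Σu^3·w = 907429.)
Determinant 4818·278562 − 35682² = 68906592.
m = (116717·278562 − 35682·907429)/68906592 = 930829/478518; b = (4818·907429 − 35682·116717)/68906592 = 239927/79753.

m = 1.945, b = 3.008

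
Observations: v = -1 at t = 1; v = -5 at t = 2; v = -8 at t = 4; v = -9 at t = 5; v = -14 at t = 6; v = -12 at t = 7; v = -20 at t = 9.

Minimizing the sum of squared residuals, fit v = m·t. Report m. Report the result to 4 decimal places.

m = -2.0566

From the data, Σt·t = 212.
Right-hand side: Σt·v = -436.
MᵀM·[m]ᵀ = Mᵀv becomes [[212]]·[m]ᵀ = [-436]ᵀ.
Hence m = -436 / 212 ≈ -2.0566.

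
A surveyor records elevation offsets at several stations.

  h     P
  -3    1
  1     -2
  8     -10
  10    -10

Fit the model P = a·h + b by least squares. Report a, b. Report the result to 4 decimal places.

a = -0.9182, b = -1.5773

Compute the Gram sums: Σh·h = 174, Σh = 16, Σ1 = 4.
And Σh·P = -185, ΣP = -21.
So MᵀM·[a, b]ᵀ = MᵀP: [[174, 16]; [16, 4]]·[a, b]ᵀ = [-185, -21]ᵀ.
Determinant 174·4 − 16² = 440.
a = ((-185)·4 − 16·(-21))/440 = -101/110; b = (174·(-21) − 16·(-185))/440 = -347/220.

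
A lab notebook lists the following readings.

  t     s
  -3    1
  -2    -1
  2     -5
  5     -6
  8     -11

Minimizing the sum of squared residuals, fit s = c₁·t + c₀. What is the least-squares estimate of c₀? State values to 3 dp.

c₀ = -2.423

Sums needed: Σt·t = 106, Σt = 10, Σ1 = 5.
And Σt·s = -129, Σs = -22.
So MᵀM·[c₁, c₀]ᵀ = Mᵀs: [[106, 10]; [10, 5]]·[c₁, c₀]ᵀ = [-129, -22]ᵀ.
Determinant 106·5 − 10² = 430.
c₁ = ((-129)·5 − 10·(-22))/430 = -85/86; c₀ = (106·(-22) − 10·(-129))/430 = -521/215.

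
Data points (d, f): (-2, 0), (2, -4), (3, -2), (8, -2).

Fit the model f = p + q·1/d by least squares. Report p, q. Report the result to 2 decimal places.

Entries of XᵀX: Σ1 = 4, Σ1/d = 11/24, Σ1/d·1/d = 361/576.
For Xᵀf: Σf = -8, Σ1/d·f = -35/12.
Normal equations: [[4, 11/24]; [11/24, 361/576]]·[p, q]ᵀ = [-8, -35/12]ᵀ.
Eliminating q: (361/576)·(row 1) − (11/24)·(row 2) gives (147/64)·p = (361/576)·(-8) − (11/24)·(-35/12) = -353/96, so p = -706/441.
Then q = ((-35/12) − (11/24)·(-706/441))/(361/576) = -512/147.

p = -1.60, q = -3.48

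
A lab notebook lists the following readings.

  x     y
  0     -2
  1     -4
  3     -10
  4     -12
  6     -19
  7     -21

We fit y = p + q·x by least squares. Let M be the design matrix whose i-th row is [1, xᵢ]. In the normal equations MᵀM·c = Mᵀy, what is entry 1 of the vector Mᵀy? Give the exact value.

Entry 1 ↔ basis 1, so (Mᵀy)_{1} = Σᵢ yᵢ = (1)·(-2) + (1)·(-4) + (1)·(-10) + (1)·(-12) + (1)·(-19) + (1)·(-21) = -68.

-68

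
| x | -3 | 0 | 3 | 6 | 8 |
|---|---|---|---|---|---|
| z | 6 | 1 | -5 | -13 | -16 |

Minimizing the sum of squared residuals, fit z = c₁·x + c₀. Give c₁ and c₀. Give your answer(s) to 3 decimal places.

c₁ = -2.074, c₀ = 0.406

With design matrix M, MᵀM = [[118, 14]; [14, 5]] and Mᵀz = [-239, -27]ᵀ.
Eliminating c₀: 5·(row 1) − 14·(row 2) gives 394·c₁ = 5·(-239) − 14·(-27) = -817, so c₁ = -817/394.
Then c₀ = ((-27) − 14·(-817/394))/5 = 80/197.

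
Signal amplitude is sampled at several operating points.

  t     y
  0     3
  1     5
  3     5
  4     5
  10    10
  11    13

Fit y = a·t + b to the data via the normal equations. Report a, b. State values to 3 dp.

From the data, Σt·t = 247, Σt = 29, Σ1 = 6.
Right-hand side: Σt·y = 283, Σy = 41.
MᵀM·[a, b]ᵀ = Mᵀy becomes [[247, 29]; [29, 6]]·[a, b]ᵀ = [283, 41]ᵀ.
Determinant 247·6 − 29² = 641.
a = (283·6 − 29·41)/641 = 509/641; b = (247·41 − 29·283)/641 = 1920/641.

a = 0.794, b = 2.995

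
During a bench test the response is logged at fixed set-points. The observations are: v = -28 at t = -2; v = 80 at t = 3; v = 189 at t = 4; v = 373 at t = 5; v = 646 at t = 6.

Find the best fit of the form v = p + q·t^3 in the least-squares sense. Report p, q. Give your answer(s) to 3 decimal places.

Normal-equation sums: Σ1 = 5, Σt^3 = 424, Σt^3·t^3 = 67170.
Right-hand side: Σv = 1260, Σt^3·v = 200641.
Δ = 5·67170 − 424² = 156074.
p = (1260·67170 − 424·200641)/156074 = -218792/78037; q = (5·200641 − 424·1260)/156074 = 468965/156074.

p = -2.804, q = 3.005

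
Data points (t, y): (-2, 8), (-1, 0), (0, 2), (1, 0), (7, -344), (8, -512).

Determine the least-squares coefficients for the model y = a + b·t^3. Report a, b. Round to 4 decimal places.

From the data, Σ1 = 6, Σt^3 = 847, Σt^3·t^3 = 379859.
Moment sums: Σy = -846, Σt^3·y = -380200.
Normal equations: [[6, 847]; [847, 379859]]·[a, b]ᵀ = [-846, -380200]ᵀ.
Δ = 6·379859 − 847² = 1561745.
a = ((-846)·379859 − 847·(-380200))/1561745 = 668686/1561745; b = (6·(-380200) − 847·(-846))/1561745 = -1564638/1561745.

a = 0.4282, b = -1.0019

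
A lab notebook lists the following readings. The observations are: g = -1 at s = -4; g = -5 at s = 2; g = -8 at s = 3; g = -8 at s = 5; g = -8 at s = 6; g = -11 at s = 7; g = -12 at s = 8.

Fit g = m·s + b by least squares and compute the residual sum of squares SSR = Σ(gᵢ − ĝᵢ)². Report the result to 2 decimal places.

SSR = 5.90

The normal equations are: 203·m + 27·b = -291;  27·m + 7·b = -53.
Eliminating b: 7·(row 1) − 27·(row 2) gives 692·m = 7·(-291) − 27·(-53) = -606, so m = -303/346.
Then b = ((-53) − 27·(-303/346))/7 = -1451/346.
Residuals: -107/346, 327/346, -204/173, 99/173, 501/346, -117/173, -277/346; SSR = 1021/173.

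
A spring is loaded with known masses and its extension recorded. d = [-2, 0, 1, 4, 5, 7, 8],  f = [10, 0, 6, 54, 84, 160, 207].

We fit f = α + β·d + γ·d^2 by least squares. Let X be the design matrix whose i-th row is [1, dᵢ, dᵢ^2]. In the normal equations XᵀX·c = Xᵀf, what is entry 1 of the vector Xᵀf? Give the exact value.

Entry 1 ↔ basis 1, so (Xᵀf)_{1} = Σᵢ fᵢ = (1)·(10) + (1)·(0) + (1)·(6) + (1)·(54) + (1)·(84) + (1)·(160) + (1)·(207) = 521.

521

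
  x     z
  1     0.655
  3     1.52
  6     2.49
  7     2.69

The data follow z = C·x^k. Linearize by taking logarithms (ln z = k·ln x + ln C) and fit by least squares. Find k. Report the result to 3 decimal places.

k = 0.732

Taking logs, ln z = k·ln x + ln C, so regress ln z on ln x.
Sums: Σln x = 4.8363, Σ(ln x)² = 8.2039, Σln z = 1.8974, Σln x·ln z = 4.0201.
Normal system: [[8.2039, 4.8363]; [4.8363, 4]]·[k, ln C]ᵀ = [4.0201, 1.8974]ᵀ.
Δ = 8.2039·4 − (4.8363)² = 9.4260; k = (4.0201·4 − 4.8363·1.8974)/9.4260 = 0.73246, ln C = (8.2039·1.8974 − 4.8363·4.0201)/9.4260 = -0.41124.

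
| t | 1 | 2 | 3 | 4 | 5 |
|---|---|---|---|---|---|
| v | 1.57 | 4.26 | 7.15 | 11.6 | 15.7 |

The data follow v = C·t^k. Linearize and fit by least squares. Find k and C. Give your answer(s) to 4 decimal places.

With ln vᵢ as the transformed response and ln tᵢ as the regressor:
AᵀA = [[6.1995, 4.7875]; [4.7875, 5]], rhs = [10.9953, 9.0721]ᵀ  (here Σln t = 4.7875, Σ(ln t)² = 6.1995, Σln v = 9.0721, Σln t·ln v = 10.9953).
Slope k = (n·Σln t·ln v − Σln t·Σln v)/(n·Σ(ln t)² − (Σln t)²) = (5·10.9953 − 4.7875·9.0721)/8.0774 = 1.42915; ln C = (Σln v − k·Σln t)/n = 0.44602, so C = exp(0.44602) = 1.56208.

k = 1.4291, C = 1.5621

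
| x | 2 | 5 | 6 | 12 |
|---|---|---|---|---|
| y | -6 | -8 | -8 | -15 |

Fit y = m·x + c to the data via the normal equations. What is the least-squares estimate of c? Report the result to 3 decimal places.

Setting ∂/∂m … = 0 gives: 209·m + 25·c = -280;  25·m + 4·c = -37.
(Σx·x = 209, Σx = 25, Σ1 = 4, Σx·y = -280, Σy = -37.)
Eliminating c: 4·(row 1) − 25·(row 2) gives 211·m = 4·(-280) − 25·(-37) = -195, so m = -195/211.
Then c = ((-37) − 25·(-195/211))/4 = -733/211.

c = -3.474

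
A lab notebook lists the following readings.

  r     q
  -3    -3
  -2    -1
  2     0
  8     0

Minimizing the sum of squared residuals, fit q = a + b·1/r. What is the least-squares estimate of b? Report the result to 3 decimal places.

The normal equations are: 4·a + (-5/24)·b = -4;  (-5/24)·a + (361/576)·b = 3/2.
(Σ1 = 4, Σ1/r = -5/24, Σ1/r·1/r = 361/576, Σq = -4, Σ1/r·q = 3/2.)
Determinant 4·(361/576) − (-5/24)² = 473/192.
a = ((-4)·(361/576) − (-5/24)·(3/2))/(473/192) = -1264/1419; b = (4·(3/2) − (-5/24)·(-4))/(473/192) = 992/473.

b = 2.097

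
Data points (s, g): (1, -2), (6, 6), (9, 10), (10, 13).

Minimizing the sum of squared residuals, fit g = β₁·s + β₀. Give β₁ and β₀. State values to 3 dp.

Entries of AᵀA: Σs·s = 218, Σs = 26, Σ1 = 4.
Right-hand side: Σs·g = 254, Σg = 27.
Normal equations: [[218, 26]; [26, 4]]·[β₁, β₀]ᵀ = [254, 27]ᵀ.
Determinant 218·4 − 26² = 196.
β₁ = (254·4 − 26·27)/196 = 157/98; β₀ = (218·27 − 26·254)/196 = -359/98.

β₁ = 1.602, β₀ = -3.663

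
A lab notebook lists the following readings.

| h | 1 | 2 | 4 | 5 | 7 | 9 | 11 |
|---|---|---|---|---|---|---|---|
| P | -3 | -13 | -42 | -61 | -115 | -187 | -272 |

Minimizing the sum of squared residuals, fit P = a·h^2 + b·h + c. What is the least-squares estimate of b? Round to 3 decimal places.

Compute the Gram sums: Σh^2·h^2 = 24501, Σh^2·h = 2601, Σh^2 = 297, Σh·h = 297, Σh = 39, Σ1 = 7.
Moment sums: Σh^2·P = -55946, Σh·P = -5982, ΣP = -693.
Normal equations: [[24501, 2601, 297]; [2601, 297, 39]; [297, 39, 7]]·[a, b, c]ᵀ = [-55946, -5982, -693]ᵀ.
Solving the 3×3 system (Gaussian elimination) gives a = -42305/20658, b = -15819/6886, c = 2367/3443.

b = -2.297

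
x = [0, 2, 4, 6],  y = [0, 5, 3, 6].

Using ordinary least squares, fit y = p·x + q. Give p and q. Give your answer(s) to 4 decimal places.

From the data, Σx·x = 56, Σx = 12, Σ1 = 4.
For Mᵀy: Σx·y = 58, Σy = 14.
So MᵀM·[p, q]ᵀ = Mᵀy: [[56, 12]; [12, 4]]·[p, q]ᵀ = [58, 14]ᵀ.
Eliminating q: 4·(row 1) − 12·(row 2) gives 80·p = 4·58 − 12·14 = 64, so p = 4/5.
Then q = (14 − 12·(4/5))/4 = 11/10.

p = 0.8000, q = 1.1000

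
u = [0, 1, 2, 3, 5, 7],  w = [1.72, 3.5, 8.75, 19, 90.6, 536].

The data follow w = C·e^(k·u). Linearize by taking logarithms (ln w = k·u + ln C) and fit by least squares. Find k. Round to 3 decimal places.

k = 0.819

Taking logs, ln w = k·u + ln C, so regress ln w on u.
Σu = 18.0000, Σ(u)² = 88.0000, Σln w = 17.6992, Σu·ln w = 80.9454.
Equations: 88.0000·k + 18.0000·ln C = 80.9454;  18.0000·k + 6·ln C = 17.6992.
Δ = 88.0000·6 − (18.0000)² = 204.0000; k = (80.9454·6 − 18.0000·17.6992)/204.0000 = 0.81906, ln C = (88.0000·17.6992 − 18.0000·80.9454)/204.0000 = 0.49269.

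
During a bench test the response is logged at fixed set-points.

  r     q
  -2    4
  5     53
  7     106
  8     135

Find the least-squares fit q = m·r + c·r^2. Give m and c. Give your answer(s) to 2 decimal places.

m = 1.31, c = 1.95

Normal-equation sums: Σr·r = 142, Σr·r^2 = 972, Σr^2·r^2 = 7138.
Moment sums: Σr·q = 2079, Σr^2·q = 15175.
Determinant 142·7138 − 972² = 68812.
m = (2079·7138 − 972·15175)/68812 = 44901/34406; c = (142·15175 − 972·2079)/68812 = 67031/34406.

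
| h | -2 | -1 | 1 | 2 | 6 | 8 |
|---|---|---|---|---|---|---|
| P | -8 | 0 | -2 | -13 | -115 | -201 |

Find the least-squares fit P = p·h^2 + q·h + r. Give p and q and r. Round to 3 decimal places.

Forming AᵀA = [[5426, 728, 110]; [728, 110, 14]; [110, 14, 6]] and AᵀP = [-17090, -2310, -339]ᵀ gives AᵀA·[p, q, r]ᵀ = AᵀP.
Row-reducing yields p = -187567/62250, q = -79541/62250, r = 35733/20750.

p = -3.013, q = -1.278, r = 1.722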